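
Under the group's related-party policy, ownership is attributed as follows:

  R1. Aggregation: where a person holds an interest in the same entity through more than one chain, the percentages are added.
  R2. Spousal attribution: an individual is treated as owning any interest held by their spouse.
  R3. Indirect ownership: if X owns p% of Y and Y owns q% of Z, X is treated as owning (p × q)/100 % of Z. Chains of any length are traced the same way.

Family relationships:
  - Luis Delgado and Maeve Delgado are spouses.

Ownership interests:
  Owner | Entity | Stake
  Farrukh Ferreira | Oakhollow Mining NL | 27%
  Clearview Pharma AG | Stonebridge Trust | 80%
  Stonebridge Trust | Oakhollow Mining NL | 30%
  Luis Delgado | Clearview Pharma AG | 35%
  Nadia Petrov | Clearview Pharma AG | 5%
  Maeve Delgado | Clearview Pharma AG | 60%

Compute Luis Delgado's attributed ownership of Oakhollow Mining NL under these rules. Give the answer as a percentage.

22.8%

By spousal attribution (R2), Luis Delgado is treated as also owning Maeve Delgado's interest in Clearview Pharma AG, giving 35% + 60% = 95%.
Chain via Clearview Pharma AG → Stonebridge Trust (R3): 95% × 80% × 30% = 22.8% of Oakhollow Mining NL.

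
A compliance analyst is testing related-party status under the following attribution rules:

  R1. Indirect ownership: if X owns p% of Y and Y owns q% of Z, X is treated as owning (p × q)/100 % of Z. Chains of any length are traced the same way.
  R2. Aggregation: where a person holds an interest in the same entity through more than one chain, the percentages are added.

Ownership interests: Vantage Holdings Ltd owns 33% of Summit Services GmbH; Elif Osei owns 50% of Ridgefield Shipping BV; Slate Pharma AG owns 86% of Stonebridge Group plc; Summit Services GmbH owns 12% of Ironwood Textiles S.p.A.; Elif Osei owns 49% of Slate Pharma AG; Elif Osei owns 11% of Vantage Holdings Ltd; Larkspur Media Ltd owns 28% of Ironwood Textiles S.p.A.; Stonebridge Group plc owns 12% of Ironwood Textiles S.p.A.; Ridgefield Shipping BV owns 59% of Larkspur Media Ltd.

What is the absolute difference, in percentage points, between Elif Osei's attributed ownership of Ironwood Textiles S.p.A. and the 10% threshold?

Chain via Vantage Holdings Ltd → Summit Services GmbH (R1): 11% × 33% × 12% = 0.4356% of Ironwood Textiles S.p.A.
Chain via Ridgefield Shipping BV → Larkspur Media Ltd (R1): 50% × 59% × 28% = 8.26% of Ironwood Textiles S.p.A.
Chain via Slate Pharma AG → Stonebridge Group plc (R1): 49% × 86% × 12% = 5.0568% of Ironwood Textiles S.p.A.
Aggregating (R2): 0.4356% + 8.26% + 5.0568% = 13.7524%.
13.7524% exceeds the 10% threshold by 3.7524 percentage points.

3.7524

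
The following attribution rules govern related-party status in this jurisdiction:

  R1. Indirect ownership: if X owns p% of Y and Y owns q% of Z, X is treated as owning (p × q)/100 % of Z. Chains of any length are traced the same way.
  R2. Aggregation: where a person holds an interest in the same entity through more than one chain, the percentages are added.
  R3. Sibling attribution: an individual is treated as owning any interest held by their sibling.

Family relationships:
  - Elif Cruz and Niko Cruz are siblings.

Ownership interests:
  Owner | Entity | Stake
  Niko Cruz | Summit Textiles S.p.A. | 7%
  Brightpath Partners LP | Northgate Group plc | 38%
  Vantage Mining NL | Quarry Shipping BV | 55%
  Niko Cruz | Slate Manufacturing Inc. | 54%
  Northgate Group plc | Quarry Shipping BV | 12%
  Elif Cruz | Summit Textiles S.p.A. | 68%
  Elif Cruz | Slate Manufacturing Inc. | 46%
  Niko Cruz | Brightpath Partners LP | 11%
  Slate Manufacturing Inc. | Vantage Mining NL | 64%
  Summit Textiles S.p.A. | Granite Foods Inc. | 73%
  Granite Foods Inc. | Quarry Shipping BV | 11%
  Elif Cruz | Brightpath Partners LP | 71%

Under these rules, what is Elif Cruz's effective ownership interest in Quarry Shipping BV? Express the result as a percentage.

44.9617%

By sibling attribution (R3), Elif Cruz is treated as also owning Niko Cruz's interest in Brightpath Partners LP, giving 71% + 11% = 82%.
By sibling attribution (R3), Elif Cruz is treated as also owning Niko Cruz's interest in Summit Textiles S.p.A, giving 68% + 7% = 75%.
By sibling attribution (R3), Elif Cruz is treated as also owning Niko Cruz's interest in Slate Manufacturing Inc, giving 46% + 54% = 100%.
Chain via Brightpath Partners LP → Northgate Group plc (R1): 82% × 38% × 12% = 3.7392% of Quarry Shipping BV.
Chain via Summit Textiles S.p.A. → Granite Foods Inc. (R1): 75% × 73% × 11% = 6.0225% of Quarry Shipping BV.
Chain via Slate Manufacturing Inc. → Vantage Mining NL (R1): 100% × 64% × 55% = 35.2% of Quarry Shipping BV.
Aggregating (R2): 3.7392% + 6.0225% + 35.2% = 44.9617%.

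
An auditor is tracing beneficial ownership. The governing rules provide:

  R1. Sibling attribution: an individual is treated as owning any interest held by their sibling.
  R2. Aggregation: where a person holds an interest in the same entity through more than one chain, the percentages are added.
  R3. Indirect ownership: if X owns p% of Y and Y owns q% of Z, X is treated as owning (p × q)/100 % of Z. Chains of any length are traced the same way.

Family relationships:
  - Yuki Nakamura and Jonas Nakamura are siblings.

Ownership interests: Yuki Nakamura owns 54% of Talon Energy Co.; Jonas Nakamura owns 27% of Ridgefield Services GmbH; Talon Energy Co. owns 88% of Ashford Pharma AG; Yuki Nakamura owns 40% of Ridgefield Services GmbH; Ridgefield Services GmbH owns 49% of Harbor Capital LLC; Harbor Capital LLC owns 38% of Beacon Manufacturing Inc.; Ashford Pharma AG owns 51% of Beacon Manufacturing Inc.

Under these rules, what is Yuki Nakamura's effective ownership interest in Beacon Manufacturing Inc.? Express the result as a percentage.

By sibling attribution (R1), Yuki Nakamura is treated as also owning Jonas Nakamura's interest in Ridgefield Services GmbH, giving 40% + 27% = 67%.
Chain via Talon Energy Co. → Ashford Pharma AG (R3): 54% × 88% × 51% = 24.2352% of Beacon Manufacturing Inc.
Chain via Ridgefield Services GmbH → Harbor Capital LLC (R3): 67% × 49% × 38% = 12.4754% of Beacon Manufacturing Inc.
Aggregating (R2): 24.2352% + 12.4754% = 36.7106%.

36.7106%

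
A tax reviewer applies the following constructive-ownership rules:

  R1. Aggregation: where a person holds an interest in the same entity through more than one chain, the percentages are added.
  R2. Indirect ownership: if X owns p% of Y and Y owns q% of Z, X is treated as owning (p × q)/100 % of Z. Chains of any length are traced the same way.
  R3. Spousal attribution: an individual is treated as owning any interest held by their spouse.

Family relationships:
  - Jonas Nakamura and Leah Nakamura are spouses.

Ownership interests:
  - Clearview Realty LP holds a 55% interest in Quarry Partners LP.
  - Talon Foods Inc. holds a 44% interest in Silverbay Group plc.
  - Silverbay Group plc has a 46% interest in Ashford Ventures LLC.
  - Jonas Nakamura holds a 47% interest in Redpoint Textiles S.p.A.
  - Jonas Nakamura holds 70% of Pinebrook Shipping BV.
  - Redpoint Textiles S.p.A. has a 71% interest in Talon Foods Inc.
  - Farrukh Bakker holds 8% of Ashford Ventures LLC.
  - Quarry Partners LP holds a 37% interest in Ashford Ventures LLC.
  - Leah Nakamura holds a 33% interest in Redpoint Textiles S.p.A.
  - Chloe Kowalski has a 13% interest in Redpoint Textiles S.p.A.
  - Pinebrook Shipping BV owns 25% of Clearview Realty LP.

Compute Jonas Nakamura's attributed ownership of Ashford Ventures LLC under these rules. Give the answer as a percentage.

By spousal attribution (R3), Jonas Nakamura is treated as also owning Leah Nakamura's interest in Redpoint Textiles S.p.A, giving 47% + 33% = 80%.
Chain via Pinebrook Shipping BV → Clearview Realty LP → Quarry Partners LP (R2): 70% × 25% × 55% × 37% = 3.56125% of Ashford Ventures LLC.
Chain via Redpoint Textiles S.p.A. → Talon Foods Inc. → Silverbay Group plc (R2): 80% × 71% × 44% × 46% = 11.49632% of Ashford Ventures LLC.
Aggregating (R1): 3.56125% + 11.49632% = 15.05757%.

15.05757%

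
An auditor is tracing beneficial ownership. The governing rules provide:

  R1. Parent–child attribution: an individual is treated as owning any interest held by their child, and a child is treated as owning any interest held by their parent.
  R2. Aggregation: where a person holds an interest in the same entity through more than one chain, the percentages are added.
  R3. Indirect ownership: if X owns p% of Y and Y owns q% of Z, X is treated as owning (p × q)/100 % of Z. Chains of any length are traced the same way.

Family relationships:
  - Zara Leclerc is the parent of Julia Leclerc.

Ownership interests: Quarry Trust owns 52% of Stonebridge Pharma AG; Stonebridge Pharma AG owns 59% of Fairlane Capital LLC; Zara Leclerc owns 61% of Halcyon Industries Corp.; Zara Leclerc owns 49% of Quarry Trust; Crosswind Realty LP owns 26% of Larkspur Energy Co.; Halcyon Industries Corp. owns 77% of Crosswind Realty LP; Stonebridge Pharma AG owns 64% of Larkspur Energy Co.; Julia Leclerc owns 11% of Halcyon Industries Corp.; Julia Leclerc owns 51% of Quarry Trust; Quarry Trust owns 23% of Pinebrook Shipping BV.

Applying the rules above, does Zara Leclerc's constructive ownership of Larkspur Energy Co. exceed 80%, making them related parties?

No

By parent–child attribution (R1), Zara Leclerc is treated as also owning Julia Leclerc's interest in Quarry Trust, giving 49% + 51% = 100%.
By parent–child attribution (R1), Zara Leclerc is treated as also owning Julia Leclerc's interest in Halcyon Industries Corp, giving 61% + 11% = 72%.
Chain via Quarry Trust → Stonebridge Pharma AG (R3): 100% × 52% × 64% = 33.28% of Larkspur Energy Co.
Chain via Halcyon Industries Corp. → Crosswind Realty LP (R3): 72% × 77% × 26% = 14.4144% of Larkspur Energy Co.
Aggregating (R2): 33.28% + 14.4144% = 47.6944%.
47.6944% does not exceed the 80% threshold, so Zara is not a related party to Larkspur Energy Co.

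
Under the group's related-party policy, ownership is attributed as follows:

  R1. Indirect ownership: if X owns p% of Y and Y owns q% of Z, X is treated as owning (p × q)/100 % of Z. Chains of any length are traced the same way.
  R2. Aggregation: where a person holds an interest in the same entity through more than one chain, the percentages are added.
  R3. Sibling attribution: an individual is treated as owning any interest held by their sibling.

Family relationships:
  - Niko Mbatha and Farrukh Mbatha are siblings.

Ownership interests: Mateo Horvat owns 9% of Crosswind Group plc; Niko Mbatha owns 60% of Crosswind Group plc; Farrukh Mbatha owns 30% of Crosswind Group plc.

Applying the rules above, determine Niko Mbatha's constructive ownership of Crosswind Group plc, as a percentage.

By sibling attribution (R3), Niko Mbatha is treated as also owning Farrukh Mbatha's interest in Crosswind Group plc, giving 60% + 30% = 90%.
Direct interest in Crosswind Group plc: 90%.

90%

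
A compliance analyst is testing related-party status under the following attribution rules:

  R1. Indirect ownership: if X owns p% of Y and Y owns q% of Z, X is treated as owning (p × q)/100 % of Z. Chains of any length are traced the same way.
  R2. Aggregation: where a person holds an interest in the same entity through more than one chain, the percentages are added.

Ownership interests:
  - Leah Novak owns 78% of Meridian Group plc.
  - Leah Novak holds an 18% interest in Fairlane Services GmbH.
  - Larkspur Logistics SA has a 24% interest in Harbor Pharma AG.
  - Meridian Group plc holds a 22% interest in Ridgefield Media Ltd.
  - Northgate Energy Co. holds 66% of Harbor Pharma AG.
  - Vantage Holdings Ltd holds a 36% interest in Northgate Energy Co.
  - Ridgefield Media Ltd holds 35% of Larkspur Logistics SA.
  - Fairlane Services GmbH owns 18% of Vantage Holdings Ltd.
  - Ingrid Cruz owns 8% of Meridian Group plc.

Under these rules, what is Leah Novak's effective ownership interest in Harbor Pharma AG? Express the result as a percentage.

Chain via Meridian Group plc → Ridgefield Media Ltd → Larkspur Logistics SA (R1): 78% × 22% × 35% × 24% = 1.44144% of Harbor Pharma AG.
Chain via Fairlane Services GmbH → Vantage Holdings Ltd → Northgate Energy Co. (R1): 18% × 18% × 36% × 66% = 0.769824% of Harbor Pharma AG.
Aggregating (R2): 1.44144% + 0.769824% = 2.211264%.

2.211264%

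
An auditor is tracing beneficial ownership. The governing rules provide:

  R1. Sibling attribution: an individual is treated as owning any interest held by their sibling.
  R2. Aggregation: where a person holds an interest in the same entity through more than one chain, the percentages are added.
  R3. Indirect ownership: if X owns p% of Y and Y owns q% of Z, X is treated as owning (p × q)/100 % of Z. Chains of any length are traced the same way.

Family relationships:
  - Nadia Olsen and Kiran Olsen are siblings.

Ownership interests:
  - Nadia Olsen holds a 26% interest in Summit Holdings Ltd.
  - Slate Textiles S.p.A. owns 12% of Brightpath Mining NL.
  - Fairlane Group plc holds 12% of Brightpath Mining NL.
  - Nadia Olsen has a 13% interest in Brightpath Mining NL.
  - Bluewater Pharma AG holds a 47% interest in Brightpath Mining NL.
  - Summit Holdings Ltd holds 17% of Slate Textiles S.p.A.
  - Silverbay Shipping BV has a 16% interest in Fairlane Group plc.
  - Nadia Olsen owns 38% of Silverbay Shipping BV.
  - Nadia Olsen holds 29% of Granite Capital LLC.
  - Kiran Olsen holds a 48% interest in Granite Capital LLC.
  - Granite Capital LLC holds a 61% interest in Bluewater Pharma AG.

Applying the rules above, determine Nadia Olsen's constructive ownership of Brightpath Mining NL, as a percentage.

36.3359%

By sibling attribution (R1), Nadia Olsen is treated as also owning Kiran Olsen's interest in Granite Capital LLC, giving 29% + 48% = 77%.
Chain via Silverbay Shipping BV → Fairlane Group plc (R3): 38% × 16% × 12% = 0.7296% of Brightpath Mining NL.
Chain via Summit Holdings Ltd → Slate Textiles S.p.A. (R3): 26% × 17% × 12% = 0.5304% of Brightpath Mining NL.
Chain via Granite Capital LLC → Bluewater Pharma AG (R3): 77% × 61% × 47% = 22.0759% of Brightpath Mining NL.
Direct interest in Brightpath Mining NL: 13%.
Aggregating (R2): 0.7296% + 0.5304% + 22.0759% + 13% = 36.3359%.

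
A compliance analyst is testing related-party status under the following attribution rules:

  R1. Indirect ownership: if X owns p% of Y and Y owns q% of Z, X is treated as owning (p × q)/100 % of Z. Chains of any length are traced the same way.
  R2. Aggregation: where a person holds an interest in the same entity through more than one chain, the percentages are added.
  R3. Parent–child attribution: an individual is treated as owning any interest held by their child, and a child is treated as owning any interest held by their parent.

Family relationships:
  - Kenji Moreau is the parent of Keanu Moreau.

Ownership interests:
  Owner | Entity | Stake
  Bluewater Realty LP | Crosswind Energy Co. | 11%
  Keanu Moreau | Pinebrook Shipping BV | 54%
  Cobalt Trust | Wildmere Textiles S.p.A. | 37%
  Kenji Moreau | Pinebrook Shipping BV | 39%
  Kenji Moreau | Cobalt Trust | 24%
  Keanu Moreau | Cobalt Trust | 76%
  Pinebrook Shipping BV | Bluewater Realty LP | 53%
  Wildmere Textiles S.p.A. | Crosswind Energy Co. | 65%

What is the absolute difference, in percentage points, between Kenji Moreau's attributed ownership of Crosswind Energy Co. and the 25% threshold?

4.4719

By parent–child attribution (R3), Kenji Moreau is treated as also owning Keanu Moreau's interest in Pinebrook Shipping BV, giving 39% + 54% = 93%.
By parent–child attribution (R3), Kenji Moreau is treated as also owning Keanu Moreau's interest in Cobalt Trust, giving 24% + 76% = 100%.
Chain via Pinebrook Shipping BV → Bluewater Realty LP (R1): 93% × 53% × 11% = 5.4219% of Crosswind Energy Co.
Chain via Cobalt Trust → Wildmere Textiles S.p.A. (R1): 100% × 37% × 65% = 24.05% of Crosswind Energy Co.
Aggregating (R2): 5.4219% + 24.05% = 29.4719%.
29.4719% exceeds the 25% threshold by 4.4719 percentage points.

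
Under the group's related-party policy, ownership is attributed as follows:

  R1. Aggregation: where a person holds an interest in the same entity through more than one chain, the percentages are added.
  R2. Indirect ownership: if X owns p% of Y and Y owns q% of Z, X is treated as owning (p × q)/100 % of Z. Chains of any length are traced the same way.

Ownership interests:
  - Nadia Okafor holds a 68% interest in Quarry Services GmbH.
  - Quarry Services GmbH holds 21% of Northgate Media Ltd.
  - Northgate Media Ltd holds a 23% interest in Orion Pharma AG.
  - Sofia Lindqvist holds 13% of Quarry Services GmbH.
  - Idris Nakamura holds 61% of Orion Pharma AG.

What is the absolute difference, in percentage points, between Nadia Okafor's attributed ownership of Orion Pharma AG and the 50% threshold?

46.7156

Chain via Quarry Services GmbH → Northgate Media Ltd (R2): 68% × 21% × 23% = 3.2844% of Orion Pharma AG.
3.2844% falls short of the 50% threshold by 46.7156 percentage points.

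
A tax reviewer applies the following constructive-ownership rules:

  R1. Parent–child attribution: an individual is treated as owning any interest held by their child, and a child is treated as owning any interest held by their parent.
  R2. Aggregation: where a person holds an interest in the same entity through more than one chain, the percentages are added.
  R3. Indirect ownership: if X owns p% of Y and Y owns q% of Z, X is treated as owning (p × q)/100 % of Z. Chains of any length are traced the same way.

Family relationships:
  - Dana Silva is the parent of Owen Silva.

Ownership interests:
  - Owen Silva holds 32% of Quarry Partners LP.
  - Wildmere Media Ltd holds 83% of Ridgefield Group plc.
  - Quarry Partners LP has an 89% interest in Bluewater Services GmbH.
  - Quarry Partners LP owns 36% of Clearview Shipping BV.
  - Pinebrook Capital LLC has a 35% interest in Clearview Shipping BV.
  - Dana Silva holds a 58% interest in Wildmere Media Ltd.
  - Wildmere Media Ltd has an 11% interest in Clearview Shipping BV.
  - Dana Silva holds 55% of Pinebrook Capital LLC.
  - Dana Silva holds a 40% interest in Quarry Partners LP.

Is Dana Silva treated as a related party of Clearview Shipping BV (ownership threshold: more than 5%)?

By parent–child attribution (R1), Dana Silva is treated as also owning Owen Silva's interest in Quarry Partners LP, giving 40% + 32% = 72%.
Chain via Pinebrook Capital LLC (R3): 55% × 35% = 19.25% of Clearview Shipping BV.
Chain via Quarry Partners LP (R3): 72% × 36% = 25.92% of Clearview Shipping BV.
Chain via Wildmere Media Ltd (R3): 58% × 11% = 6.38% of Clearview Shipping BV.
Aggregating (R2): 19.25% + 25.92% + 6.38% = 51.55%.
51.55% exceeds the 5% threshold, so Dana is a related party to Clearview Shipping BV.

Yes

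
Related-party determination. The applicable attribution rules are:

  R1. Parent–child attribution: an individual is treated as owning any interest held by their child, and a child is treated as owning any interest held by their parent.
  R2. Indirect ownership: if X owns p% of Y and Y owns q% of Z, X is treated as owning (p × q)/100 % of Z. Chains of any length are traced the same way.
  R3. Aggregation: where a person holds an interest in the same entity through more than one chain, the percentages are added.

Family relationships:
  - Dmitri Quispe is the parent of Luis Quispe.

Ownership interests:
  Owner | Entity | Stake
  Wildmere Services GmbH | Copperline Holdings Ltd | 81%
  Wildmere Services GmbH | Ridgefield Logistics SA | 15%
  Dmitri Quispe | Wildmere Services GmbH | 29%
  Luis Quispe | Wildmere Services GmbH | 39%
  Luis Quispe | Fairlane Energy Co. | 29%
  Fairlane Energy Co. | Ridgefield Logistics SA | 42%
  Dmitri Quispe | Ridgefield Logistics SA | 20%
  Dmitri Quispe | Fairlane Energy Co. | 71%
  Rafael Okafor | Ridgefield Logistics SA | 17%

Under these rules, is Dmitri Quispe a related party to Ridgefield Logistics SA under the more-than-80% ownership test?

By parent–child attribution (R1), Dmitri Quispe is treated as also owning Luis Quispe's interest in Wildmere Services GmbH, giving 29% + 39% = 68%.
By parent–child attribution (R1), Dmitri Quispe is treated as also owning Luis Quispe's interest in Fairlane Energy Co, giving 71% + 29% = 100%.
Chain via Wildmere Services GmbH (R2): 68% × 15% = 10.2% of Ridgefield Logistics SA.
Chain via Fairlane Energy Co. (R2): 100% × 42% = 42% of Ridgefield Logistics SA.
Direct interest in Ridgefield Logistics SA: 20%.
Aggregating (R3): 10.2% + 42% + 20% = 72.2%.
72.2% does not exceed the 80% threshold, so Dmitri is not a related party to Ridgefield Logistics SA.

No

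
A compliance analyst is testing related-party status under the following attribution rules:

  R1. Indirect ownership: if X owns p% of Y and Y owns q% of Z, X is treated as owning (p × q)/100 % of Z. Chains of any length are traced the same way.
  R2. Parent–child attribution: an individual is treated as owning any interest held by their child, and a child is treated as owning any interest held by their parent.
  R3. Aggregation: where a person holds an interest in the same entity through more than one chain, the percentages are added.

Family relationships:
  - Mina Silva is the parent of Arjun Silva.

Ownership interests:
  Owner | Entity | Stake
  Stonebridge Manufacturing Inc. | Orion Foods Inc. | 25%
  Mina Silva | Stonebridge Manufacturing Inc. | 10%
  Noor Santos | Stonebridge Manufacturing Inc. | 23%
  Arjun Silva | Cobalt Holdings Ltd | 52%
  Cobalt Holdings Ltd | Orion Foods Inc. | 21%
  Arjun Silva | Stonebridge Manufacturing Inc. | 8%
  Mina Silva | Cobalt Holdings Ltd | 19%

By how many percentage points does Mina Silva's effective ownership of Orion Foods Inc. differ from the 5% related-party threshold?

14.41

By parent–child attribution (R2), Mina Silva is treated as also owning Arjun Silva's interest in Cobalt Holdings Ltd, giving 19% + 52% = 71%.
By parent–child attribution (R2), Mina Silva is treated as also owning Arjun Silva's interest in Stonebridge Manufacturing Inc, giving 10% + 8% = 18%.
Chain via Cobalt Holdings Ltd (R1): 71% × 21% = 14.91% of Orion Foods Inc.
Chain via Stonebridge Manufacturing Inc. (R1): 18% × 25% = 4.5% of Orion Foods Inc.
Aggregating (R3): 14.91% + 4.5% = 19.41%.
19.41% exceeds the 5% threshold by 14.41 percentage points.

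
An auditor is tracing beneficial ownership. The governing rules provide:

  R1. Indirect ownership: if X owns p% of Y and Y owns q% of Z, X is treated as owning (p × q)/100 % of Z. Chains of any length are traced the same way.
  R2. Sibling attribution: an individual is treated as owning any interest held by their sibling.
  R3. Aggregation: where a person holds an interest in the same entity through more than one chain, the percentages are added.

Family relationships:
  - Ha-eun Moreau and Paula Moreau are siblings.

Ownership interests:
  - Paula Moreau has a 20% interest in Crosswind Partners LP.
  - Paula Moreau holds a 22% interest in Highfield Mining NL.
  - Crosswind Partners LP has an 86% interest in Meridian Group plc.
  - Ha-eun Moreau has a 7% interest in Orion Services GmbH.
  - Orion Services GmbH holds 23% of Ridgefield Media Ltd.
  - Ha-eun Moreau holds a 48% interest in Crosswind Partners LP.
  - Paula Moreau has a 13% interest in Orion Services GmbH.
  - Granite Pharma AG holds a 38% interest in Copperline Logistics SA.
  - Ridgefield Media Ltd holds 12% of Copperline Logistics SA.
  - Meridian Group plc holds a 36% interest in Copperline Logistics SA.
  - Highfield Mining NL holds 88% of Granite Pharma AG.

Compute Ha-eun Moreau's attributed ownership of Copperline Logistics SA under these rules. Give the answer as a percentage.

28.9616%

By sibling attribution (R2), Ha-eun Moreau is treated as also owning Paula Moreau's interest in Orion Services GmbH, giving 7% + 13% = 20%.
By sibling attribution (R2), Ha-eun Moreau is treated as also owning Paula Moreau's interest in Crosswind Partners LP, giving 48% + 20% = 68%.
By sibling attribution (R2), Ha-eun Moreau is treated as owning Paula Moreau's 22% interest in Highfield Mining NL.
Chain via Orion Services GmbH → Ridgefield Media Ltd (R1): 20% × 23% × 12% = 0.552% of Copperline Logistics SA.
Chain via Crosswind Partners LP → Meridian Group plc (R1): 68% × 86% × 36% = 21.0528% of Copperline Logistics SA.
Chain via Highfield Mining NL → Granite Pharma AG (R1): 22% × 88% × 38% = 7.3568% of Copperline Logistics SA.
Aggregating (R3): 0.552% + 21.0528% + 7.3568% = 28.9616%.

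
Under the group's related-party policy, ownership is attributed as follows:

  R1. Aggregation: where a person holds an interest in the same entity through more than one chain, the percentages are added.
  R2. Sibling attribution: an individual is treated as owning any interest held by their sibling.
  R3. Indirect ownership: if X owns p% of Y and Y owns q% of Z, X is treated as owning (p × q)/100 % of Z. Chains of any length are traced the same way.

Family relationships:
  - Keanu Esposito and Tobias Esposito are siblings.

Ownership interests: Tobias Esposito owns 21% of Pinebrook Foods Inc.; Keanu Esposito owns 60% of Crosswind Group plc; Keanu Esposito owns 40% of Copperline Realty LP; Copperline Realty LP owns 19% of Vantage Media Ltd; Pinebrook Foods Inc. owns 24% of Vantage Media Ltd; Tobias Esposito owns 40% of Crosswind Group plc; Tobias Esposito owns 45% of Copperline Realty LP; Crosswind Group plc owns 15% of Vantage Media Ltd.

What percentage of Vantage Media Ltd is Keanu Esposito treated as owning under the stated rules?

36.19%

By sibling attribution (R2), Keanu Esposito is treated as also owning Tobias Esposito's interest in Crosswind Group plc, giving 60% + 40% = 100%.
By sibling attribution (R2), Keanu Esposito is treated as also owning Tobias Esposito's interest in Copperline Realty LP, giving 40% + 45% = 85%.
By sibling attribution (R2), Keanu Esposito is treated as owning Tobias Esposito's 21% interest in Pinebrook Foods Inc.
Chain via Crosswind Group plc (R3): 100% × 15% = 15% of Vantage Media Ltd.
Chain via Copperline Realty LP (R3): 85% × 19% = 16.15% of Vantage Media Ltd.
Chain via Pinebrook Foods Inc. (R3): 21% × 24% = 5.04% of Vantage Media Ltd.
Aggregating (R1): 15% + 16.15% + 5.04% = 36.19%.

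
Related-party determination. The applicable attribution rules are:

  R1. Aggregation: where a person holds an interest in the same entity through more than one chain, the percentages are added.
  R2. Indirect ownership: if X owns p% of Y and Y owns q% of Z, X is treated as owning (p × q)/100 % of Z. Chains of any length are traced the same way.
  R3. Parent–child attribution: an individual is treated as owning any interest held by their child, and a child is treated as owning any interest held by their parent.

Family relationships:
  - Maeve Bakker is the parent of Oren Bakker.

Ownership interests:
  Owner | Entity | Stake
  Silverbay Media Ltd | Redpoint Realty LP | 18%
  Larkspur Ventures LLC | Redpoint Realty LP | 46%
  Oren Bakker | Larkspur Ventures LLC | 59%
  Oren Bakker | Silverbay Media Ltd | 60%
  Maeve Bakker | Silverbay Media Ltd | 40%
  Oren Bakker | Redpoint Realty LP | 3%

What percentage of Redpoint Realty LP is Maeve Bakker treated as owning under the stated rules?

48.14%

By parent–child attribution (R3), Maeve Bakker is treated as also owning Oren Bakker's interest in Silverbay Media Ltd, giving 40% + 60% = 100%.
By parent–child attribution (R3), Maeve Bakker is treated as owning Oren Bakker's 59% interest in Larkspur Ventures LLC.
By parent–child attribution (R3), Maeve Bakker is treated as owning Oren Bakker's 3% interest in Redpoint Realty LP.
Chain via Silverbay Media Ltd (R2): 100% × 18% = 18% of Redpoint Realty LP.
Chain via Larkspur Ventures LLC (R2): 59% × 46% = 27.14% of Redpoint Realty LP.
Direct interest in Redpoint Realty LP: 3%.
Aggregating (R1): 18% + 27.14% + 3% = 48.14%.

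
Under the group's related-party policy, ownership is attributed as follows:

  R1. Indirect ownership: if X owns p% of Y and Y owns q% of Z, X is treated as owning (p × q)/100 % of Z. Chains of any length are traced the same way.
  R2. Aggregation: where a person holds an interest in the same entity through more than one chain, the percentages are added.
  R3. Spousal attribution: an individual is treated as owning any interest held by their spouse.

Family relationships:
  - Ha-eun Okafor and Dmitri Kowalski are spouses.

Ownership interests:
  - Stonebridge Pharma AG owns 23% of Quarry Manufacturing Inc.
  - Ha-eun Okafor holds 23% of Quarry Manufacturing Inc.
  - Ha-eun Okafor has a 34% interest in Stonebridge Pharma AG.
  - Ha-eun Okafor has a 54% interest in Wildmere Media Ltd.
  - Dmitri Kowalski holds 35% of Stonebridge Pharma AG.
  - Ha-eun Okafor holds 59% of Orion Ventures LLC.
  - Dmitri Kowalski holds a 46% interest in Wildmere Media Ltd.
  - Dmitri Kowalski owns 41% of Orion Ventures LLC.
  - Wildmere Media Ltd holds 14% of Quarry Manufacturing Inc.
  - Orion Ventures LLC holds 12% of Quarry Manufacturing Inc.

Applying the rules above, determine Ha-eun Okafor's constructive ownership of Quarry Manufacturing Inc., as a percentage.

64.87%

By spousal attribution (R3), Ha-eun Okafor is treated as also owning Dmitri Kowalski's interest in Orion Ventures LLC, giving 59% + 41% = 100%.
By spousal attribution (R3), Ha-eun Okafor is treated as also owning Dmitri Kowalski's interest in Stonebridge Pharma AG, giving 34% + 35% = 69%.
By spousal attribution (R3), Ha-eun Okafor is treated as also owning Dmitri Kowalski's interest in Wildmere Media Ltd, giving 54% + 46% = 100%.
Chain via Orion Ventures LLC (R1): 100% × 12% = 12% of Quarry Manufacturing Inc.
Chain via Stonebridge Pharma AG (R1): 69% × 23% = 15.87% of Quarry Manufacturing Inc.
Chain via Wildmere Media Ltd (R1): 100% × 14% = 14% of Quarry Manufacturing Inc.
Direct interest in Quarry Manufacturing Inc: 23%.
Aggregating (R2): 12% + 15.87% + 14% + 23% = 64.87%.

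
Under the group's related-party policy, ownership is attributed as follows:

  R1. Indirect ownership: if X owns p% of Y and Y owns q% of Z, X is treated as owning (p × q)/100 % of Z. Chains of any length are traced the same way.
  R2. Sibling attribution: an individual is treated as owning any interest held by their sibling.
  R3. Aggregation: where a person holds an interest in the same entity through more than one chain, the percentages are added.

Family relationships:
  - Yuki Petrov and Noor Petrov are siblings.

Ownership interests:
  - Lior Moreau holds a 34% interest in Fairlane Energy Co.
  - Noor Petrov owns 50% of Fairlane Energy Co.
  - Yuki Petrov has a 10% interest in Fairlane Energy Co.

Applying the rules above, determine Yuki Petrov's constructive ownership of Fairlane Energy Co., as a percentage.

60%

By sibling attribution (R2), Yuki Petrov is treated as also owning Noor Petrov's interest in Fairlane Energy Co, giving 10% + 50% = 60%.
Direct interest in Fairlane Energy Co: 60%.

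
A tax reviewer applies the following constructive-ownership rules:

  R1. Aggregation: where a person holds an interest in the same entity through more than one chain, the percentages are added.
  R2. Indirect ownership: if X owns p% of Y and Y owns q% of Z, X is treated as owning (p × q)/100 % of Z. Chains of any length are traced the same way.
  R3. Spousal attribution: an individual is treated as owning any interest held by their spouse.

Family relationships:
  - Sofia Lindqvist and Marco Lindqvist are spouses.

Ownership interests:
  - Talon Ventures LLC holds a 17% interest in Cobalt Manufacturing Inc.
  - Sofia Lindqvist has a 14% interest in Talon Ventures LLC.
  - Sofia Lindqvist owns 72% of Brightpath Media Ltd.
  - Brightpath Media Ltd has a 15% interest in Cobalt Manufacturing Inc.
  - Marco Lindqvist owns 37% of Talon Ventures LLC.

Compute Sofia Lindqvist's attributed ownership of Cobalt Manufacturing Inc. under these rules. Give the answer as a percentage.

By spousal attribution (R3), Sofia Lindqvist is treated as also owning Marco Lindqvist's interest in Talon Ventures LLC, giving 14% + 37% = 51%.
Chain via Talon Ventures LLC (R2): 51% × 17% = 8.67% of Cobalt Manufacturing Inc.
Chain via Brightpath Media Ltd (R2): 72% × 15% = 10.8% of Cobalt Manufacturing Inc.
Aggregating (R1): 8.67% + 10.8% = 19.47%.

19.47%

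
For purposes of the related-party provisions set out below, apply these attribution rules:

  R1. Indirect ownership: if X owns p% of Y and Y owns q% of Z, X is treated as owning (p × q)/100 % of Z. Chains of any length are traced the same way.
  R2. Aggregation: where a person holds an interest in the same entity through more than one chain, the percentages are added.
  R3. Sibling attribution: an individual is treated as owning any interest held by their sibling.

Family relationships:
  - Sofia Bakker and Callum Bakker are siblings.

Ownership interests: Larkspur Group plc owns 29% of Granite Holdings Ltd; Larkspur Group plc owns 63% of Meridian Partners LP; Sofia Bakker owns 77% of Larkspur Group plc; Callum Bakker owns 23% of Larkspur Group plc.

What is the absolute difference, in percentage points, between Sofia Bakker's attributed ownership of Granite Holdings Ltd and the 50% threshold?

By sibling attribution (R3), Sofia Bakker is treated as also owning Callum Bakker's interest in Larkspur Group plc, giving 77% + 23% = 100%.
Chain via Larkspur Group plc (R1): 100% × 29% = 29% of Granite Holdings Ltd.
29% falls short of the 50% threshold by 21 percentage points.

21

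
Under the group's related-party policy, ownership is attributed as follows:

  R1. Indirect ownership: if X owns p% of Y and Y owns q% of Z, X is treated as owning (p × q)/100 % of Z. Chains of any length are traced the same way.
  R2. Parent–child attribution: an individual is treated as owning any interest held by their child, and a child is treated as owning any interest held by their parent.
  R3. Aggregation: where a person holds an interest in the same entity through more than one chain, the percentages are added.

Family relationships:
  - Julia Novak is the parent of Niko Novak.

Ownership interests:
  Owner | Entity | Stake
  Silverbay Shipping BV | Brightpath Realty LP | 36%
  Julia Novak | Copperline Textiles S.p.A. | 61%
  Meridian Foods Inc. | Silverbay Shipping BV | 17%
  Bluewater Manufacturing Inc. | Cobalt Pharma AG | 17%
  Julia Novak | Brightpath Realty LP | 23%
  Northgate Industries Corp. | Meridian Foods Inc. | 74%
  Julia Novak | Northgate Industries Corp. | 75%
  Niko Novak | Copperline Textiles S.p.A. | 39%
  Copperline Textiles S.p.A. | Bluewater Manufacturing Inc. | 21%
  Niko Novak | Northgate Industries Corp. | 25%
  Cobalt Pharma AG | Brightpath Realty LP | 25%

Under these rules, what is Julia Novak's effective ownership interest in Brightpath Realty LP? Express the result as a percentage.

By parent–child attribution (R2), Julia Novak is treated as also owning Niko Novak's interest in Northgate Industries Corp, giving 75% + 25% = 100%.
By parent–child attribution (R2), Julia Novak is treated as also owning Niko Novak's interest in Copperline Textiles S.p.A, giving 61% + 39% = 100%.
Chain via Northgate Industries Corp. → Meridian Foods Inc. → Silverbay Shipping BV (R1): 100% × 74% × 17% × 36% = 4.5288% of Brightpath Realty LP.
Chain via Copperline Textiles S.p.A. → Bluewater Manufacturing Inc. → Cobalt Pharma AG (R1): 100% × 21% × 17% × 25% = 0.8925% of Brightpath Realty LP.
Direct interest in Brightpath Realty LP: 23%.
Aggregating (R3): 4.5288% + 0.8925% + 23% = 28.4213%.

28.4213%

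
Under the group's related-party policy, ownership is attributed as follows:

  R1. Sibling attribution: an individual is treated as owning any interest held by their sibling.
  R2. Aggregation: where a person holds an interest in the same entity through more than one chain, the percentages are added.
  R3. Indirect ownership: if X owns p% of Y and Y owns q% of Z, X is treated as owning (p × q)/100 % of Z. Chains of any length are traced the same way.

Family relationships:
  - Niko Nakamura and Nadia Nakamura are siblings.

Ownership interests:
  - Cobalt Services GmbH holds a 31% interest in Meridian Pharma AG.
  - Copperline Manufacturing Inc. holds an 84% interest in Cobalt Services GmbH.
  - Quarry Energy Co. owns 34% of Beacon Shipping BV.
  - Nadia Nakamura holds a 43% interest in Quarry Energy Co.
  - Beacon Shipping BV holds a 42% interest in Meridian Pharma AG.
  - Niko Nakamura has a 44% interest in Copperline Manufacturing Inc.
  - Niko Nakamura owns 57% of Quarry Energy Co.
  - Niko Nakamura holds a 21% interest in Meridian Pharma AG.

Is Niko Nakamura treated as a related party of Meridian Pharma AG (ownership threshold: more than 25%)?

Yes

By sibling attribution (R1), Niko Nakamura is treated as also owning Nadia Nakamura's interest in Quarry Energy Co, giving 57% + 43% = 100%.
Chain via Copperline Manufacturing Inc. → Cobalt Services GmbH (R3): 44% × 84% × 31% = 11.4576% of Meridian Pharma AG.
Chain via Quarry Energy Co. → Beacon Shipping BV (R3): 100% × 34% × 42% = 14.28% of Meridian Pharma AG.
Direct interest in Meridian Pharma AG: 21%.
Aggregating (R2): 11.4576% + 14.28% + 21% = 46.7376%.
46.7376% exceeds the 25% threshold, so Niko is a related party to Meridian Pharma AG.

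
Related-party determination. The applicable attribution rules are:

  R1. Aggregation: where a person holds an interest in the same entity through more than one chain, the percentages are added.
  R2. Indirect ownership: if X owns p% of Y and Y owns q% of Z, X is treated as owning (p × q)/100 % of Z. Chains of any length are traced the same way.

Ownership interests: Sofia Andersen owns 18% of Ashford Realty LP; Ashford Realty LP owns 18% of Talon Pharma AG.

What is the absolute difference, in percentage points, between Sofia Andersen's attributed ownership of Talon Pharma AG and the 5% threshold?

1.76

Chain via Ashford Realty LP (R2): 18% × 18% = 3.24% of Talon Pharma AG.
3.24% falls short of the 5% threshold by 1.76 percentage points.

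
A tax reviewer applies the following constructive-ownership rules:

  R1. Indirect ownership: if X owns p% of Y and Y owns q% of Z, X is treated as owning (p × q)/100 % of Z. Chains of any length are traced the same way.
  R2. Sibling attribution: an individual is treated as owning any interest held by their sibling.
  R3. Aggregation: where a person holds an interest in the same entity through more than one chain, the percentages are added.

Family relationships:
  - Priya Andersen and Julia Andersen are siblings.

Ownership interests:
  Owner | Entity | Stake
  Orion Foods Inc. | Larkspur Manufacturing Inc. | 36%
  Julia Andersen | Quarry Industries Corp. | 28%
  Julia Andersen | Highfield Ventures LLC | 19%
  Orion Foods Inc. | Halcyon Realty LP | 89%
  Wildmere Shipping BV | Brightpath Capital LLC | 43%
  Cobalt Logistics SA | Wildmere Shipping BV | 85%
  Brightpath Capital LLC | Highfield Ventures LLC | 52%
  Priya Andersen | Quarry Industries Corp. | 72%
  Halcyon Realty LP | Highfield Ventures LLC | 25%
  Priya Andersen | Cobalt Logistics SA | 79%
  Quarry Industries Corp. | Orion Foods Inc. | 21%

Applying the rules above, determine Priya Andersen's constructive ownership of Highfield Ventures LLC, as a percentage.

38.68724%

By sibling attribution (R2), Priya Andersen is treated as also owning Julia Andersen's interest in Quarry Industries Corp, giving 72% + 28% = 100%.
By sibling attribution (R2), Priya Andersen is treated as owning Julia Andersen's 19% interest in Highfield Ventures LLC.
Chain via Cobalt Logistics SA → Wildmere Shipping BV → Brightpath Capital LLC (R1): 79% × 85% × 43% × 52% = 15.01474% of Highfield Ventures LLC.
Chain via Quarry Industries Corp. → Orion Foods Inc. → Halcyon Realty LP (R1): 100% × 21% × 89% × 25% = 4.6725% of Highfield Ventures LLC.
Direct interest in Highfield Ventures LLC: 19%.
Aggregating (R3): 15.01474% + 4.6725% + 19% = 38.68724%.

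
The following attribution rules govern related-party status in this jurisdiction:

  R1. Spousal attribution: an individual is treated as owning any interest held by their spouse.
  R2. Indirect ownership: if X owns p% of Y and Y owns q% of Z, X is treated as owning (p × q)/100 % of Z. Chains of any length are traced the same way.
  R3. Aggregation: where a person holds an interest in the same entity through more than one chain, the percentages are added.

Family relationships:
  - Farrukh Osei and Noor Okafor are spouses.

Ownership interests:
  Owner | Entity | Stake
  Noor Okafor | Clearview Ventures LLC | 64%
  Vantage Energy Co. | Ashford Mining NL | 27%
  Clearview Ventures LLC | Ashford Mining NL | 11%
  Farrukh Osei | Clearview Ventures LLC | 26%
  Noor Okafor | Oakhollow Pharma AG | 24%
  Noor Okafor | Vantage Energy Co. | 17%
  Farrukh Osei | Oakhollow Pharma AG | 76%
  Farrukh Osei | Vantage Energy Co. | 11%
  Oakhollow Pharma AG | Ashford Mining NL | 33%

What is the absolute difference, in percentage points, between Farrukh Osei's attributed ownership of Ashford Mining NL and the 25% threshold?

25.46

By spousal attribution (R1), Farrukh Osei is treated as also owning Noor Okafor's interest in Vantage Energy Co, giving 11% + 17% = 28%.
By spousal attribution (R1), Farrukh Osei is treated as also owning Noor Okafor's interest in Clearview Ventures LLC, giving 26% + 64% = 90%.
By spousal attribution (R1), Farrukh Osei is treated as also owning Noor Okafor's interest in Oakhollow Pharma AG, giving 76% + 24% = 100%.
Chain via Vantage Energy Co. (R2): 28% × 27% = 7.56% of Ashford Mining NL.
Chain via Clearview Ventures LLC (R2): 90% × 11% = 9.9% of Ashford Mining NL.
Chain via Oakhollow Pharma AG (R2): 100% × 33% = 33% of Ashford Mining NL.
Aggregating (R3): 7.56% + 9.9% + 33% = 50.46%.
50.46% exceeds the 25% threshold by 25.46 percentage points.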